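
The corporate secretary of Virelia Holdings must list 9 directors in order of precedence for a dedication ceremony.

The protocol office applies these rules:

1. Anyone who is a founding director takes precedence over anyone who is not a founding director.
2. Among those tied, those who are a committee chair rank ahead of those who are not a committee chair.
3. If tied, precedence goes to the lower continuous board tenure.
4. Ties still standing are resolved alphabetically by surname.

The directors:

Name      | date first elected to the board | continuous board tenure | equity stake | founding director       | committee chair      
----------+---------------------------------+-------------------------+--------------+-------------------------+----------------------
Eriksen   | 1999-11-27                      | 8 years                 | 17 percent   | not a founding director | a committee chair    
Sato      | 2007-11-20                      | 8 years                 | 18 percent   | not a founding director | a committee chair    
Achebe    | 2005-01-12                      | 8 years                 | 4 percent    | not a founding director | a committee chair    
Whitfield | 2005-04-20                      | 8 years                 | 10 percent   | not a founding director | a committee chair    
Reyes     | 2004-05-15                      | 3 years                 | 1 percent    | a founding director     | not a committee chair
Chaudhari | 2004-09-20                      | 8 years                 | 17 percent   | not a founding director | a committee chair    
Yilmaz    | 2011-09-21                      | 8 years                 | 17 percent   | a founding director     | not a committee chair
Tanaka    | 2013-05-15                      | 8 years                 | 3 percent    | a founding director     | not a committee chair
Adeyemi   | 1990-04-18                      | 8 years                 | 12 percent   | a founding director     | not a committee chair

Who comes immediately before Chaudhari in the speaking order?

Achebe

By the first rule: Reyes, Adeyemi, Tanaka and Yilmaz (each a founding director); then Achebe, Chaudhari, Eriksen, Sato and Whitfield (each not a founding director).
Reyes, Adeyemi, Tanaka and Yilmaz are each not a committee chair, so the next rule applies.
Among Reyes, Adeyemi, Tanaka and Yilmaz, by continuous board tenure (lower first): Reyes (3 years) before Adeyemi, Tanaka and Yilmaz (8 years).
Among Adeyemi, Tanaka and Yilmaz, alphabetically by surname: Adeyemi before Tanaka before Yilmaz.
Achebe, Chaudhari, Eriksen, Sato and Whitfield are each a committee chair, so the next rule applies.
Achebe, Chaudhari, Eriksen, Sato and Whitfield all have continuous board tenure 8 years, so the next rule applies.
Among Achebe, Chaudhari, Eriksen, Sato and Whitfield, alphabetically by surname: Achebe before Chaudhari before Eriksen before Sato before Whitfield.
Order: Reyes, Adeyemi, Tanaka, Yilmaz, Achebe, Chaudhari, Eriksen, Sato, Whitfield.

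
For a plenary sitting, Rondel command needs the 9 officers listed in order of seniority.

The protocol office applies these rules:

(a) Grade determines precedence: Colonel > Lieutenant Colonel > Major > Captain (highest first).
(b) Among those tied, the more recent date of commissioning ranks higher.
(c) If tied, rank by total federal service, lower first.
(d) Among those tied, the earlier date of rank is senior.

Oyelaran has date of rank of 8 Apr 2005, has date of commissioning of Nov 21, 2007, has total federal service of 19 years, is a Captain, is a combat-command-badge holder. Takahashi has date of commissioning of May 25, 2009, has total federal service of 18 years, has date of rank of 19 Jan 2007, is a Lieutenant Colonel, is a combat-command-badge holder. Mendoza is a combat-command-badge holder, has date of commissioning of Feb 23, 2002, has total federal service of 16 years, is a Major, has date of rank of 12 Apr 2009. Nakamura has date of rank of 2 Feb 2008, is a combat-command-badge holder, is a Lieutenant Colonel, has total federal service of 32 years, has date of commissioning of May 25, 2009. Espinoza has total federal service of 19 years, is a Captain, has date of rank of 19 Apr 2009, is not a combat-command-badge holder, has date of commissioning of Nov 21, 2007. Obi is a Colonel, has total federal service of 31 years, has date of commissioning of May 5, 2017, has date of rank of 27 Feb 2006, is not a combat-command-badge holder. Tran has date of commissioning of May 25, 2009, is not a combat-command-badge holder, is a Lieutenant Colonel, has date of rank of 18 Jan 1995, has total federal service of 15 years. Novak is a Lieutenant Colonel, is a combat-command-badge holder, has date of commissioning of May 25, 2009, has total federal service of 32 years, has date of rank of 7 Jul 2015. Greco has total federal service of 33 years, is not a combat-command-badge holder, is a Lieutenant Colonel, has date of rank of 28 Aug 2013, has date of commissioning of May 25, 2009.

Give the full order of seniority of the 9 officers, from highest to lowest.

By grade: Obi (Colonel); then Tran, Takahashi, Nakamura, Novak and Greco (Lieutenant Colonel); then Mendoza (Major); then Oyelaran and Espinoza (Captain).
Tran, Takahashi, Nakamura, Novak and Greco all have date of commissioning May 25, 2009, so the next rule applies.
Among Tran, Takahashi, Nakamura, Novak and Greco, by total federal service (lower first): Tran (15 years) before Takahashi (18 years) before Nakamura and Novak (32 years) before Greco (33 years).
Among Nakamura and Novak, by date of rank (earlier first): Nakamura (2 Feb 2008) before Novak (7 Jul 2015).
Oyelaran and Espinoza both have date of commissioning Nov 21, 2007, so the next rule applies.
Oyelaran and Espinoza both have total federal service 19 years, so the next rule applies.
Among Oyelaran and Espinoza, by date of rank (earlier first): Oyelaran (8 Apr 2005) before Espinoza (19 Apr 2009).
Full order: Obi, Tran, Takahashi, Nakamura, Novak, Greco, Mendoza, Oyelaran, Espinoza.

Obi, Tran, Takahashi, Nakamura, Novak, Greco, Mendoza, Oyelaran, Espinoza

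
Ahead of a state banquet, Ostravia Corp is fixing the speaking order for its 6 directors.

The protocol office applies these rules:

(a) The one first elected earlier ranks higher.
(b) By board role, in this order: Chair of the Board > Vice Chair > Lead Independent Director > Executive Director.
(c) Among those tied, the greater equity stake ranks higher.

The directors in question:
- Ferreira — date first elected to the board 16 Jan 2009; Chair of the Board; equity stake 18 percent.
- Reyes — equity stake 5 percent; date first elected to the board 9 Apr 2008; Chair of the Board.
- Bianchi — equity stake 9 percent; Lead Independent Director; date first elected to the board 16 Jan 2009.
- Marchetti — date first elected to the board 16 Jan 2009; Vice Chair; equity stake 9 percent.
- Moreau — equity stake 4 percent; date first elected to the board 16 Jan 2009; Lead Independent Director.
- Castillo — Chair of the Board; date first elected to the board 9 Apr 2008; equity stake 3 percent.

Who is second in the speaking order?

By date first elected to the board (earlier first): Reyes and Castillo (both 9 Apr 2008); then Ferreira, Marchetti, Bianchi and Moreau (each 16 Jan 2009).
Reyes and Castillo are each Chair of the Board, so the next rule applies.
Among Reyes and Castillo, by equity stake (higher first): Reyes (5 percent) before Castillo (3 percent).
Among Ferreira, Marchetti, Bianchi and Moreau, by board role: Ferreira (Chair of the Board) before Marchetti (Vice Chair) before Bianchi and Moreau (Lead Independent Director).
Among Bianchi and Moreau, by equity stake (higher first): Bianchi (9 percent) before Moreau (4 percent).
Order: Reyes, Castillo, Ferreira, Marchetti, Bianchi, Moreau.

Castillo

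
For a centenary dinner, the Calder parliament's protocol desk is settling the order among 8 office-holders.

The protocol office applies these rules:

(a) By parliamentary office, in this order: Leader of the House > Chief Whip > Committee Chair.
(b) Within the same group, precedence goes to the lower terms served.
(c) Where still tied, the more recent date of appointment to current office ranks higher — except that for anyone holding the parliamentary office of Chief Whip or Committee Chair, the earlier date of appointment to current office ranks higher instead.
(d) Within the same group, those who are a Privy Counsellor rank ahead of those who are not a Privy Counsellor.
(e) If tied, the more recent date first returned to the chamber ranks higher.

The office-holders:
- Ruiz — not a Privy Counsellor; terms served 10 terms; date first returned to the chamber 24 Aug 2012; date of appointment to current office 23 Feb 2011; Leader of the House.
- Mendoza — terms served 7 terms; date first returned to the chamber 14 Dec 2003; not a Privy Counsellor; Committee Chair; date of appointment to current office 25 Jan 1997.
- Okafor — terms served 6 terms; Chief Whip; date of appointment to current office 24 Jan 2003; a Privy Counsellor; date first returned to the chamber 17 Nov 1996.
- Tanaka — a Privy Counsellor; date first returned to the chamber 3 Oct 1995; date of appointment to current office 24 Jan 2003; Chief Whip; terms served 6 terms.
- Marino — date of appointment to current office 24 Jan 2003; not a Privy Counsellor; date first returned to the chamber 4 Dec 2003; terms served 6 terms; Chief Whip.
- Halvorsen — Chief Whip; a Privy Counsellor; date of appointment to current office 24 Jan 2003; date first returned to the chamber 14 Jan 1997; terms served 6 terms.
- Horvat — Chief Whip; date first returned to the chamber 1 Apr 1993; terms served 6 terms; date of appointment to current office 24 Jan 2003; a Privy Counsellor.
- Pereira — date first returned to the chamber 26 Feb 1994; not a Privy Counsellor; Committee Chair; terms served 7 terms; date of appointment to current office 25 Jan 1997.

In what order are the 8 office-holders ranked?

Ruiz, Halvorsen, Okafor, Tanaka, Horvat, Marino, Mendoza, Pereira

By parliamentary office: Ruiz (Leader of the House); then Halvorsen, Okafor, Tanaka, Horvat and Marino (Chief Whip); then Mendoza and Pereira (Committee Chair).
Halvorsen, Okafor, Tanaka, Horvat and Marino all have terms served 6 terms, so the next rule applies.
Halvorsen, Okafor, Tanaka, Horvat and Marino all have date of appointment to current office 24 Jan 2003, so the next rule applies.
Among Halvorsen, Okafor, Tanaka, Horvat and Marino, a Privy Counsellor before not a Privy Counsellor: Halvorsen, Okafor, Tanaka and Horvat (a Privy Counsellor) before Marino (not a Privy Counsellor).
Among Halvorsen, Okafor, Tanaka and Horvat, by date first returned to the chamber (later first): Halvorsen (14 Jan 1997) before Okafor (17 Nov 1996) before Tanaka (3 Oct 1995) before Horvat (1 Apr 1993).
Mendoza and Pereira both have terms served 7 terms, so the next rule applies.
Mendoza and Pereira both have date of appointment to current office 25 Jan 1997, so the next rule applies.
Mendoza and Pereira are each not a Privy Counsellor, so the next rule applies.
Among Mendoza and Pereira, by date first returned to the chamber (later first): Mendoza (14 Dec 2003) before Pereira (26 Feb 1994).
Full order: Ruiz, Halvorsen, Okafor, Tanaka, Horvat, Marino, Mendoza, Pereira.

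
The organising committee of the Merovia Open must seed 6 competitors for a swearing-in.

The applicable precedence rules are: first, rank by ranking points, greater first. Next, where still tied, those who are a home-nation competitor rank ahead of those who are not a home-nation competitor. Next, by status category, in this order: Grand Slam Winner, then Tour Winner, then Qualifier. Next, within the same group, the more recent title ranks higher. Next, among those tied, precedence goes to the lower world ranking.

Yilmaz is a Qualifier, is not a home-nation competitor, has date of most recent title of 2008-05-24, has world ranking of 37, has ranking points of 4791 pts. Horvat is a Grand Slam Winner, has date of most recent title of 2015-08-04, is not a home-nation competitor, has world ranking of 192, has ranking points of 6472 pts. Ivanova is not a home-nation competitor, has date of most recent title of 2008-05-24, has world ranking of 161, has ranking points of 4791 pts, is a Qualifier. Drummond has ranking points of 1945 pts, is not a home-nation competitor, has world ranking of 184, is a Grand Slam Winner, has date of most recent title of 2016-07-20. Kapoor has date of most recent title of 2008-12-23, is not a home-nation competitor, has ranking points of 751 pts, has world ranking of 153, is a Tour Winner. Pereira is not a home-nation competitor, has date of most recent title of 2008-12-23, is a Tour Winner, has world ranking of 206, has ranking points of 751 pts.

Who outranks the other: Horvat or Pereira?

Horvat

By ranking points (higher first): Horvat (6472 pts); then Yilmaz and Ivanova (both 4791 pts); then Drummond (1945 pts); then Kapoor and Pereira (both 751 pts).
Yilmaz and Ivanova are each not a home-nation competitor, so the next rule applies.
Yilmaz and Ivanova are each Qualifier, so the next rule applies.
Yilmaz and Ivanova both have date of most recent title 2008-05-24, so the next rule applies.
Among Yilmaz and Ivanova, by world ranking (lower first): Yilmaz (37) before Ivanova (161).
Kapoor and Pereira are each not a home-nation competitor, so the next rule applies.
Kapoor and Pereira are each Tour Winner, so the next rule applies.
Kapoor and Pereira both have date of most recent title 2008-12-23, so the next rule applies.
Among Kapoor and Pereira, by world ranking (lower first): Kapoor (153) before Pereira (206).
So Horvat takes precedence.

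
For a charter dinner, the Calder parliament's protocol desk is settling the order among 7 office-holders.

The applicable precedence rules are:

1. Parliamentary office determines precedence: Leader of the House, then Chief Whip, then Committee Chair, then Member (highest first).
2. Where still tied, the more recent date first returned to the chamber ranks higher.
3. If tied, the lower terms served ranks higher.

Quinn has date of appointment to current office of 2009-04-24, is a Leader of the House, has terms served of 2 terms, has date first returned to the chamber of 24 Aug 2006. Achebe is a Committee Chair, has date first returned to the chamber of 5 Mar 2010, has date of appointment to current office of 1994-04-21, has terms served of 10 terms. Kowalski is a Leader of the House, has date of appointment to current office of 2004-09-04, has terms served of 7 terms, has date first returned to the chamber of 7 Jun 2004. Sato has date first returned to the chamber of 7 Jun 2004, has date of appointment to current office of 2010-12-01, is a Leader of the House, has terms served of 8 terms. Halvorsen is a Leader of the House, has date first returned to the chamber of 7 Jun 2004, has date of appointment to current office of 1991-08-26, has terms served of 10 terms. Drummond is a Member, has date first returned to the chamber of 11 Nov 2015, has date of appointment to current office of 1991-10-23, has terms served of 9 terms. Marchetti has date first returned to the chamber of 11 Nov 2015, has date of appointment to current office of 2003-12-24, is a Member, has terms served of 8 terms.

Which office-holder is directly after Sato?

Halvorsen

By parliamentary office: Quinn, Kowalski, Sato and Halvorsen (Leader of the House); then Achebe (Committee Chair); then Marchetti and Drummond (Member).
Among Quinn, Kowalski, Sato and Halvorsen, by date first returned to the chamber (later first): Quinn (24 Aug 2006) before Kowalski, Sato and Halvorsen (7 Jun 2004).
Among Kowalski, Sato and Halvorsen, by terms served (lower first): Kowalski (7 terms) before Sato (8 terms) before Halvorsen (10 terms).
Marchetti and Drummond both have date first returned to the chamber 11 Nov 2015, so the next rule applies.
Among Marchetti and Drummond, by terms served (lower first): Marchetti (8 terms) before Drummond (9 terms).
Order: Quinn, Kowalski, Sato, Halvorsen, Achebe, Marchetti, Drummond.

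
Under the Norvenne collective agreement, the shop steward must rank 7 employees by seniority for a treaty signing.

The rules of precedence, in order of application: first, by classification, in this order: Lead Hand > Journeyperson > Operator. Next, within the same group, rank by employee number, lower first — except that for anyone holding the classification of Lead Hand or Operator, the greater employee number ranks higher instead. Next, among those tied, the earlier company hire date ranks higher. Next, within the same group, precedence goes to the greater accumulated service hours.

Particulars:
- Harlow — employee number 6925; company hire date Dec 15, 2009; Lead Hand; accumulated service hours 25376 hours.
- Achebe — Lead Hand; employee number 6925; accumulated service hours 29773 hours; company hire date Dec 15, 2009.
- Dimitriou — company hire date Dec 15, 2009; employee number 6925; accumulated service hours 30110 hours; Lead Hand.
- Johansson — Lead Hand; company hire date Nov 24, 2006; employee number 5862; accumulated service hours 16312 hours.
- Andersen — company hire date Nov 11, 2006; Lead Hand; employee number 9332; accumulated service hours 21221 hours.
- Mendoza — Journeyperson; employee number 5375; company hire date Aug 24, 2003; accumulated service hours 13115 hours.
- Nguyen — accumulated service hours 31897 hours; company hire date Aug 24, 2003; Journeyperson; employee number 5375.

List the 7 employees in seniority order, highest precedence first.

Andersen, Dimitriou, Achebe, Harlow, Johansson, Nguyen, Mendoza

By classification: Andersen, Dimitriou, Achebe, Harlow and Johansson (Lead Hand); then Nguyen and Mendoza (Journeyperson).
Among Andersen, Dimitriou, Achebe, Harlow and Johansson, by employee number (higher first) (reversed rule for this group): Andersen (9332) before Dimitriou, Achebe and Harlow (6925) before Johansson (5862).
Dimitriou, Achebe and Harlow all have company hire date Dec 15, 2009, so the next rule applies.
Among Dimitriou, Achebe and Harlow, by accumulated service hours (higher first): Dimitriou (30110 hours) before Achebe (29773 hours) before Harlow (25376 hours).
Nguyen and Mendoza both have employee number 5375, so the next rule applies.
Nguyen and Mendoza both have company hire date Aug 24, 2003, so the next rule applies.
Among Nguyen and Mendoza, by accumulated service hours (higher first): Nguyen (31897 hours) before Mendoza (13115 hours).
Full order: Andersen, Dimitriou, Achebe, Harlow, Johansson, Nguyen, Mendoza.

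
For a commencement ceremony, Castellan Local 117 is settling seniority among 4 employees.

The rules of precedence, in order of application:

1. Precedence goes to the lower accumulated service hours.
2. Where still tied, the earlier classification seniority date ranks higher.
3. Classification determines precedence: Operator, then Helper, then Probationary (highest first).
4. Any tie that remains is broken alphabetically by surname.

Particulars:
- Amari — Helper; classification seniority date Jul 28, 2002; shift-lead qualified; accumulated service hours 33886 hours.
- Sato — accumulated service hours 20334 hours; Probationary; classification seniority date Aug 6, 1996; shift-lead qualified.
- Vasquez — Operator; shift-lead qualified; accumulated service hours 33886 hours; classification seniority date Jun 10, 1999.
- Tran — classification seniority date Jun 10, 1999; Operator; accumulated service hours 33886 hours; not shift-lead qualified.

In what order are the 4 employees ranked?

Sato, Tran, Vasquez, Amari

By accumulated service hours (lower first): Sato (20334 hours); then Tran, Vasquez and Amari (each 33886 hours).
Among Tran, Vasquez and Amari, by classification seniority date (earlier first): Tran and Vasquez (Jun 10, 1999) before Amari (Jul 28, 2002).
Tran and Vasquez are each Operator, so the next rule applies.
Among Tran and Vasquez, alphabetically by surname: Tran before Vasquez.
Full order: Sato, Tran, Vasquez, Amari.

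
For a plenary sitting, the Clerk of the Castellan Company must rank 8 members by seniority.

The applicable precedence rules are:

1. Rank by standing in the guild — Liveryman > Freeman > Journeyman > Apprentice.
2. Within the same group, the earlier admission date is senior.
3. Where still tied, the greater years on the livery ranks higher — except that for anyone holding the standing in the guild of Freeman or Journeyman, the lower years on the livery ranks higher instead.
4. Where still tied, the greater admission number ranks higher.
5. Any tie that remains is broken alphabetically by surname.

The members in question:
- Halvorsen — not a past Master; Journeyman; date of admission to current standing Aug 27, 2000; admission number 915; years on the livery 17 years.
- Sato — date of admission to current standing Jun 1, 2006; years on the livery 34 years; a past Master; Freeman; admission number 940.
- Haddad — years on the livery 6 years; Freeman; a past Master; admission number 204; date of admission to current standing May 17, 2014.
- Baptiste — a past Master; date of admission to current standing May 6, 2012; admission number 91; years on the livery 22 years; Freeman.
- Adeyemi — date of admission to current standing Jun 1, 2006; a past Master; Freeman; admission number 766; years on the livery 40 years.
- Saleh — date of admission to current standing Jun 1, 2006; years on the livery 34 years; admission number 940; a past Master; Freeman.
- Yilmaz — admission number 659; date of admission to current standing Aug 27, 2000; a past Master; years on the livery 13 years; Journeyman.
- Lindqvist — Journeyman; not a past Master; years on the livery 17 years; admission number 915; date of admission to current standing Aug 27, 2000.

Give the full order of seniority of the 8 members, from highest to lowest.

Saleh, Sato, Adeyemi, Baptiste, Haddad, Yilmaz, Halvorsen, Lindqvist

By standing in the guild: Saleh, Sato, Adeyemi, Baptiste and Haddad (Freeman); then Yilmaz, Halvorsen and Lindqvist (Journeyman).
Among Saleh, Sato, Adeyemi, Baptiste and Haddad, by date of admission to current standing (earlier first): Saleh, Sato and Adeyemi (Jun 1, 2006) before Baptiste (May 6, 2012) before Haddad (May 17, 2014).
Among Saleh, Sato and Adeyemi, by years on the livery (lower first) (reversed rule for this group): Saleh and Sato (34 years) before Adeyemi (40 years).
Saleh and Sato both have admission number 940, so the next rule applies.
Among Saleh and Sato, alphabetically by surname: Saleh before Sato.
Yilmaz, Halvorsen and Lindqvist all have date of admission to current standing Aug 27, 2000, so the next rule applies.
Among Yilmaz, Halvorsen and Lindqvist, by years on the livery (lower first) (reversed rule for this group): Yilmaz (13 years) before Halvorsen and Lindqvist (17 years).
Halvorsen and Lindqvist both have admission number 915, so the next rule applies.
Among Halvorsen and Lindqvist, alphabetically by surname: Halvorsen before Lindqvist.
Full order: Saleh, Sato, Adeyemi, Baptiste, Haddad, Yilmaz, Halvorsen, Lindqvist.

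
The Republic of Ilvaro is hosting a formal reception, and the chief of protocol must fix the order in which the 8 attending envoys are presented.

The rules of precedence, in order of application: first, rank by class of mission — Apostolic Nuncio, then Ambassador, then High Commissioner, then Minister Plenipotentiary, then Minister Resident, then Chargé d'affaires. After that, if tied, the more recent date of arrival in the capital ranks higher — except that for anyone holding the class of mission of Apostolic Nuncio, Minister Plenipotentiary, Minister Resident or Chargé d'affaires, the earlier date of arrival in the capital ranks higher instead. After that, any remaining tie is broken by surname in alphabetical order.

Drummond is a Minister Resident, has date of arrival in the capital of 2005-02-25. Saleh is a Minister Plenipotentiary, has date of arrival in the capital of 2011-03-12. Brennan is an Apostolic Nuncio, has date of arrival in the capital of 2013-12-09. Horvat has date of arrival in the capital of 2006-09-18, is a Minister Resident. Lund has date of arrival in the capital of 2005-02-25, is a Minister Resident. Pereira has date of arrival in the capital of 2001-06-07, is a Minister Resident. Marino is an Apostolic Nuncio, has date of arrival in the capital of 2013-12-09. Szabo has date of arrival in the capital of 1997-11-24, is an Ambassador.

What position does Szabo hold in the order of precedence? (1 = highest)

3

By class of mission: Brennan and Marino (Apostolic Nuncio); then Szabo (Ambassador); then Saleh (Minister Plenipotentiary); then Pereira, Drummond, Lund and Horvat (Minister Resident).
Brennan and Marino both have date of arrival in the capital 2013-12-09, so the next rule applies.
Among Brennan and Marino, alphabetically by surname: Brennan before Marino.
Among Pereira, Drummond, Lund and Horvat, by date of arrival in the capital (earlier first) (reversed rule for this group): Pereira (2001-06-07) before Drummond and Lund (2005-02-25) before Horvat (2006-09-18).
Among Drummond and Lund, alphabetically by surname: Drummond before Lund.
Order: Brennan, Marino, Szabo, Saleh, Pereira, Drummond, Lund, Horvat. So position 3.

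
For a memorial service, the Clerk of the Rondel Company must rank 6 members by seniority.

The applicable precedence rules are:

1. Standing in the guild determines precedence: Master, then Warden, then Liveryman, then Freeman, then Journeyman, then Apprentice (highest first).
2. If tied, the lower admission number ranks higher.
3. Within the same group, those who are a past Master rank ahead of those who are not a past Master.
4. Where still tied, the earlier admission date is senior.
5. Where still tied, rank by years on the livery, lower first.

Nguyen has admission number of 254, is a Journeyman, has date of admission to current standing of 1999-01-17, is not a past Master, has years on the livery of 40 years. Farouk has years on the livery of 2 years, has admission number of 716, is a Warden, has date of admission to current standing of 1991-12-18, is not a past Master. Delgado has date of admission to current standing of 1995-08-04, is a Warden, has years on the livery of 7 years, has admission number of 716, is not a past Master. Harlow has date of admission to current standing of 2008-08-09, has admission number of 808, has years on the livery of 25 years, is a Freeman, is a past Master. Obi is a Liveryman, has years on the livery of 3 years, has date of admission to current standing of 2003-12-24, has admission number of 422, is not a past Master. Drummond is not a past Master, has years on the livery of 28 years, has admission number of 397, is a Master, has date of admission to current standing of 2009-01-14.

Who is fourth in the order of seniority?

Obi

By standing in the guild: Drummond (Master); then Farouk and Delgado (Warden); then Obi (Liveryman); then Harlow (Freeman); then Nguyen (Journeyman).
Farouk and Delgado both have admission number 716, so the next rule applies.
Farouk and Delgado are each not a past Master, so the next rule applies.
Among Farouk and Delgado, by date of admission to current standing (earlier first): Farouk (1991-12-18) before Delgado (1995-08-04).
Order: Drummond, Farouk, Delgado, Obi, Harlow, Nguyen.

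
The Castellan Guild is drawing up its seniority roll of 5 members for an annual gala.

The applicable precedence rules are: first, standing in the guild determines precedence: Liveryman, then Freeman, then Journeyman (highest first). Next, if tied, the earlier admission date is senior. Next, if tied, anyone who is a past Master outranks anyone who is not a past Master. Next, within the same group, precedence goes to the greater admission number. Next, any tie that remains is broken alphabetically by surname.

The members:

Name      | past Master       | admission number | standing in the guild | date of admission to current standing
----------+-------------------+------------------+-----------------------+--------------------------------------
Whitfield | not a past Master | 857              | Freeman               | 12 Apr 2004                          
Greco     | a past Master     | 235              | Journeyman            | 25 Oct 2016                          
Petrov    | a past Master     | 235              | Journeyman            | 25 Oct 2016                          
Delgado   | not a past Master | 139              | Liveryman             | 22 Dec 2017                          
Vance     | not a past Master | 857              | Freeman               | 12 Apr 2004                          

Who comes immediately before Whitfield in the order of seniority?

By standing in the guild: Delgado (Liveryman); then Vance and Whitfield (Freeman); then Greco and Petrov (Journeyman).
Vance and Whitfield both have date of admission to current standing 12 Apr 2004, so the next rule applies.
Vance and Whitfield are each not a past Master, so the next rule applies.
Vance and Whitfield both have admission number 857, so the next rule applies.
Among Vance and Whitfield, alphabetically by surname: Vance before Whitfield.
Greco and Petrov both have date of admission to current standing 25 Oct 2016, so the next rule applies.
Greco and Petrov are each a past Master, so the next rule applies.
Greco and Petrov both have admission number 235, so the next rule applies.
Among Greco and Petrov, alphabetically by surname: Greco before Petrov.
Order: Delgado, Vance, Whitfield, Greco, Petrov.

Vance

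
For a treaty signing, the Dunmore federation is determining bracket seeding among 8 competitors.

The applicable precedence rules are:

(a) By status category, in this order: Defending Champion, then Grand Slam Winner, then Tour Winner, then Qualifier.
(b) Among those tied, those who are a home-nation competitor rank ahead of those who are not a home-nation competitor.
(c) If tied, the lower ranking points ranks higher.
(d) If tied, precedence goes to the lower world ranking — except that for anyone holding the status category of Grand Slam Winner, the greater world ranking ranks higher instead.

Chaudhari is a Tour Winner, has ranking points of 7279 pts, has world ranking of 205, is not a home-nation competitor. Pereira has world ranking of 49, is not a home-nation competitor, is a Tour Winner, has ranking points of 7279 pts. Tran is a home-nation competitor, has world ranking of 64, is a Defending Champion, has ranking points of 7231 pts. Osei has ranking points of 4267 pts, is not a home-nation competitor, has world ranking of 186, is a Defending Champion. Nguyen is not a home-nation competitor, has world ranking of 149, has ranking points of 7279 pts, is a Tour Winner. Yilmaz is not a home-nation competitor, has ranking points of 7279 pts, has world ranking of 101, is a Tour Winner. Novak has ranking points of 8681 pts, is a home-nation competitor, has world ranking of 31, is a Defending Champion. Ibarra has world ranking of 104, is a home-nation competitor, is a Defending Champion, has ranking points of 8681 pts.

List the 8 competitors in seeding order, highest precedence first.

By status category: Tran, Novak, Ibarra and Osei (Defending Champion); then Pereira, Yilmaz, Nguyen and Chaudhari (Tour Winner).
Among Tran, Novak, Ibarra and Osei, a home-nation competitor before not a home-nation competitor: Tran, Novak and Ibarra (a home-nation competitor) before Osei (not a home-nation competitor).
Among Tran, Novak and Ibarra, by ranking points (lower first): Tran (7231 pts) before Novak and Ibarra (8681 pts).
Among Novak and Ibarra, by world ranking (lower first): Novak (31) before Ibarra (104).
Pereira, Yilmaz, Nguyen and Chaudhari are each not a home-nation competitor, so the next rule applies.
Pereira, Yilmaz, Nguyen and Chaudhari all have ranking points 7279 pts, so the next rule applies.
Among Pereira, Yilmaz, Nguyen and Chaudhari, by world ranking (lower first): Pereira (49) before Yilmaz (101) before Nguyen (149) before Chaudhari (205).
Full order: Tran, Novak, Ibarra, Osei, Pereira, Yilmaz, Nguyen, Chaudhari.

Tran, Novak, Ibarra, Osei, Pereira, Yilmaz, Nguyen, Chaudhari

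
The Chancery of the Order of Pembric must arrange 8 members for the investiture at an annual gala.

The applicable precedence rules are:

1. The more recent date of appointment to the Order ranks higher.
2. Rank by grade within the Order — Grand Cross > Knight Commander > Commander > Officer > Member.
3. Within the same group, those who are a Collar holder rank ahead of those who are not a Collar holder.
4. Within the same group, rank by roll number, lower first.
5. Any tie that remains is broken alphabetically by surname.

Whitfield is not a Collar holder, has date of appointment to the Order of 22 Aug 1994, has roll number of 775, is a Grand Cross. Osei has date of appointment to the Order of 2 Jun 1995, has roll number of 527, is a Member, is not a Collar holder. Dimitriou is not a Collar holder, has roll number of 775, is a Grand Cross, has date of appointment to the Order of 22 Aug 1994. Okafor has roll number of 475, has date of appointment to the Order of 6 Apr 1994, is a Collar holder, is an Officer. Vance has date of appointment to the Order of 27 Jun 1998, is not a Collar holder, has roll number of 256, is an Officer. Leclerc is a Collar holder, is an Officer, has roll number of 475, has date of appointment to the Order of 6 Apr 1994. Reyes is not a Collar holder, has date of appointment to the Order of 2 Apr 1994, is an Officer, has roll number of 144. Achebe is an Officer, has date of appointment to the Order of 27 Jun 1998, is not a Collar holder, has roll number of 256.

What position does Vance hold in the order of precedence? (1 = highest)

2

By date of appointment to the Order (later first): Achebe and Vance (both 27 Jun 1998); then Osei (2 Jun 1995); then Dimitriou and Whitfield (both 22 Aug 1994); then Leclerc and Okafor (both 6 Apr 1994); then Reyes (2 Apr 1994).
Achebe and Vance are each Officer, so the next rule applies.
Achebe and Vance are each not a Collar holder, so the next rule applies.
Achebe and Vance both have roll number 256, so the next rule applies.
Among Achebe and Vance, alphabetically by surname: Achebe before Vance.
Dimitriou and Whitfield are each Grand Cross, so the next rule applies.
Dimitriou and Whitfield are each not a Collar holder, so the next rule applies.
Dimitriou and Whitfield both have roll number 775, so the next rule applies.
Among Dimitriou and Whitfield, alphabetically by surname: Dimitriou before Whitfield.
Leclerc and Okafor are each Officer, so the next rule applies.
Leclerc and Okafor are each a Collar holder, so the next rule applies.
Leclerc and Okafor both have roll number 475, so the next rule applies.
Among Leclerc and Okafor, alphabetically by surname: Leclerc before Okafor.
Order: Achebe, Vance, Osei, Dimitriou, Whitfield, Leclerc, Okafor, Reyes. So position 2.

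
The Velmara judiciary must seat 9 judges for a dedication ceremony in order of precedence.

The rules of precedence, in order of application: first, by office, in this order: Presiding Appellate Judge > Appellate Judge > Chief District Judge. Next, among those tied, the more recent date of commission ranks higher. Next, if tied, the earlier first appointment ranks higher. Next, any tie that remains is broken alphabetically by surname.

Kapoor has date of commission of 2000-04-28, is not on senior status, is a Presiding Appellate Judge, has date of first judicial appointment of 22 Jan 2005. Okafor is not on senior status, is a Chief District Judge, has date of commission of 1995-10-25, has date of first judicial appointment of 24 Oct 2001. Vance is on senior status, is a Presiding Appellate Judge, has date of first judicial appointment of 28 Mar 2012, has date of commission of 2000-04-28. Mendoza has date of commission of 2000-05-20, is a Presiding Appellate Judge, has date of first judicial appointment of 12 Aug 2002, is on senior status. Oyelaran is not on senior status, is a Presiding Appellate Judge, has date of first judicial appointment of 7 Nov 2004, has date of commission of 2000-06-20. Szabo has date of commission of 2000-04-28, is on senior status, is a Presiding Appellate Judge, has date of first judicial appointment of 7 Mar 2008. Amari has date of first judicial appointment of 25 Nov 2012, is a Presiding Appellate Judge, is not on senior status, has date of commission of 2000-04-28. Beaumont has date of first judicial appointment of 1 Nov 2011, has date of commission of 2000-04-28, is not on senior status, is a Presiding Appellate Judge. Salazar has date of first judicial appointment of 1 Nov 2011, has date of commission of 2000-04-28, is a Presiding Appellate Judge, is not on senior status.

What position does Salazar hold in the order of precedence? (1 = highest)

By office: Oyelaran, Mendoza, Kapoor, Szabo, Beaumont, Salazar, Vance and Amari (Presiding Appellate Judge); then Okafor (Chief District Judge).
Among Oyelaran, Mendoza, Kapoor, Szabo, Beaumont, Salazar, Vance and Amari, by date of commission (later first): Oyelaran (2000-06-20) before Mendoza (2000-05-20) before Kapoor, Szabo, Beaumont, Salazar, Vance and Amari (2000-04-28).
Among Kapoor, Szabo, Beaumont, Salazar, Vance and Amari, by date of first judicial appointment (earlier first): Kapoor (22 Jan 2005) before Szabo (7 Mar 2008) before Beaumont and Salazar (1 Nov 2011) before Vance (28 Mar 2012) before Amari (25 Nov 2012).
Among Beaumont and Salazar, alphabetically by surname: Beaumont before Salazar.
Order: Oyelaran, Mendoza, Kapoor, Szabo, Beaumont, Salazar, Vance, Amari, Okafor. So position 6.

6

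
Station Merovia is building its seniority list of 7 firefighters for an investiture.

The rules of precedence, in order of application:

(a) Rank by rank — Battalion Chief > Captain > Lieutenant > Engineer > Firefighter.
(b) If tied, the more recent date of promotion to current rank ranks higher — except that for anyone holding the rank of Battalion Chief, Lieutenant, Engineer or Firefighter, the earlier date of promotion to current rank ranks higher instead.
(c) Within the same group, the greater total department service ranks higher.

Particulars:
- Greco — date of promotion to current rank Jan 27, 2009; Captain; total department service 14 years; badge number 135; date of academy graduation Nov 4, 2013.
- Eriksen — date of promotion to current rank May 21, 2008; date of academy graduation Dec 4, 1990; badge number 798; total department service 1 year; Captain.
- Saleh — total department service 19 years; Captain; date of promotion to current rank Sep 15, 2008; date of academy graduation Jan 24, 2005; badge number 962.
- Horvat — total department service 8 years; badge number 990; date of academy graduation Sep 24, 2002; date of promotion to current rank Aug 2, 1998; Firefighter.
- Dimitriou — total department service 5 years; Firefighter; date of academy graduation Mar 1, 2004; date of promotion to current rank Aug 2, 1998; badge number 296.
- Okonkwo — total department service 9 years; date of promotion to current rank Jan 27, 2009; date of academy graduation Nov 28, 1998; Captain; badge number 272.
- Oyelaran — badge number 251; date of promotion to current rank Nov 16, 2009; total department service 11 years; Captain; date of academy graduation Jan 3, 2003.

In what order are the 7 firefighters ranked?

Oyelaran, Greco, Okonkwo, Saleh, Eriksen, Horvat, Dimitriou

By rank: Oyelaran, Greco, Okonkwo, Saleh and Eriksen (Captain); then Horvat and Dimitriou (Firefighter).
Among Oyelaran, Greco, Okonkwo, Saleh and Eriksen, by date of promotion to current rank (later first): Oyelaran (Nov 16, 2009) before Greco and Okonkwo (Jan 27, 2009) before Saleh (Sep 15, 2008) before Eriksen (May 21, 2008).
Among Greco and Okonkwo, by total department service (higher first): Greco (14 years) before Okonkwo (9 years).
Horvat and Dimitriou both have date of promotion to current rank Aug 2, 1998, so the next rule applies.
Among Horvat and Dimitriou, by total department service (higher first): Horvat (8 years) before Dimitriou (5 years).
Full order: Oyelaran, Greco, Okonkwo, Saleh, Eriksen, Horvat, Dimitriou.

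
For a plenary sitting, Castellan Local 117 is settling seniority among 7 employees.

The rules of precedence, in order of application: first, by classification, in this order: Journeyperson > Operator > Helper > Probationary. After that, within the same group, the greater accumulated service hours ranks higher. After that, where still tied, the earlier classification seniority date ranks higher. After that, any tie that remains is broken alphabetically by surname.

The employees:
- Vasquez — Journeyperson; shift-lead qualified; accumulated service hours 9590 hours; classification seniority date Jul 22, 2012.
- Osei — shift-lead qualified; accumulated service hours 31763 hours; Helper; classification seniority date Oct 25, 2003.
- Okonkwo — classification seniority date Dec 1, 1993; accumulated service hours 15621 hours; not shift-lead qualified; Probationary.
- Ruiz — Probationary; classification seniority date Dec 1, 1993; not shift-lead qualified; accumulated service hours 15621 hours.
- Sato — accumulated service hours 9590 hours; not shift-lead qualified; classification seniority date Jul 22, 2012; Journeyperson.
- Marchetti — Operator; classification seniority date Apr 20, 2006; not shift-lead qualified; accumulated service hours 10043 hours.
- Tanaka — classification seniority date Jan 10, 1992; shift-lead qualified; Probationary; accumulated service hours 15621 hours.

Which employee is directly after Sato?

Vasquez

By classification: Sato and Vasquez (Journeyperson); then Marchetti (Operator); then Osei (Helper); then Tanaka, Okonkwo and Ruiz (Probationary).
Sato and Vasquez both have accumulated service hours 9590 hours, so the next rule applies.
Sato and Vasquez both have classification seniority date Jul 22, 2012, so the next rule applies.
Among Sato and Vasquez, alphabetically by surname: Sato before Vasquez.
Tanaka, Okonkwo and Ruiz all have accumulated service hours 15621 hours, so the next rule applies.
Among Tanaka, Okonkwo and Ruiz, by classification seniority date (earlier first): Tanaka (Jan 10, 1992) before Okonkwo and Ruiz (Dec 1, 1993).
Among Okonkwo and Ruiz, alphabetically by surname: Okonkwo before Ruiz.
Order: Sato, Vasquez, Marchetti, Osei, Tanaka, Okonkwo, Ruiz.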